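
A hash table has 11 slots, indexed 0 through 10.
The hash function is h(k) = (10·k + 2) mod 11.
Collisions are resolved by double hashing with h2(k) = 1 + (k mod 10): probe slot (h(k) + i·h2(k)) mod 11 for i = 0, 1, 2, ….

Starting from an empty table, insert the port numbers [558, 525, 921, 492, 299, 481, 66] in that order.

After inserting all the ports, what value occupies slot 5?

558

Insert 558: h=5, slot 5 empty -> index 5.
Insert 525: h=5, h2=6, slot 5 occupied -> index 0.
Insert 921: h=5, h2=2, slot 5 occupied -> index 7.
Insert 492: h=5, h2=3, slot 5 occupied -> index 8.
Insert 299: h=0, h2=10, slot 0 occupied -> index 10.
Insert 481: h=5, h2=2, slots 5,7 occupied -> index 9.
Insert 66: h=2, slot 2 empty -> index 2.
Table: [525, —, 66, —, —, 558, —, 921, 492, 481, 299]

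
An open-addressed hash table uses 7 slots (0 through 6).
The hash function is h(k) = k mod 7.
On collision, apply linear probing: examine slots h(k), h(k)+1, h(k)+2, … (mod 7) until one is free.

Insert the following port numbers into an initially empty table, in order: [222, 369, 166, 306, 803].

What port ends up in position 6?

Insert 222: h=5, slot 5 empty → index 5.
Insert 369: h=5, slot 5 occupied → index 6.
Insert 166: h=5, slots 5,6 occupied → index 0.
Insert 306: h=5, slots 5,6,0 occupied → index 1.
Insert 803: h=5, slots 5,6,0,1 occupied → index 2.
Table: [166, 306, 803, -, -, 222, 369]

369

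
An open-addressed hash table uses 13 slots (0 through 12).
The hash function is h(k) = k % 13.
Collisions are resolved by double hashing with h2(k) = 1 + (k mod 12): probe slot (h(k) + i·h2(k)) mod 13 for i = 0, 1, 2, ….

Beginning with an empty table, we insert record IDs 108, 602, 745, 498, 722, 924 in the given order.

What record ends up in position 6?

108 hashes to 4; slot 4 is free => place at 4.
602 hashes to 4, h2=3; 4 taken => place at 7.
745 hashes to 4, h2=2; 4 taken => place at 6.
498 hashes to 4, h2=7; 4 taken => place at 11.
722 hashes to 7, h2=3; 7 taken => place at 10.
924 hashes to 1; slot 1 is free => place at 1.
Table: [∅, 924, ∅, ∅, 108, ∅, 745, 602, ∅, ∅, 722, 498, ∅]

745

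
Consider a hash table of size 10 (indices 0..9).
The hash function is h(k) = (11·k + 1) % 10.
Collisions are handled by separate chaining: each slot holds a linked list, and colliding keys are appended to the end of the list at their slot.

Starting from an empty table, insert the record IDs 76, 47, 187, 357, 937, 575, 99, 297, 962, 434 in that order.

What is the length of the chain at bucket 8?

Insert 76: h=7, bucket 7 empty → new chain.
Insert 47: h=8, bucket 8 empty → new chain.
Insert 187: h=8, bucket 8 nonempty → append to chain.
Insert 357: h=8, bucket 8 nonempty → append to chain.
Insert 937: h=8, bucket 8 nonempty → append to chain.
Insert 575: h=6, bucket 6 empty → new chain.
Insert 99: h=0, bucket 0 empty → new chain.
Insert 297: h=8, bucket 8 nonempty → append to chain.
Insert 962: h=3, bucket 3 empty → new chain.
Insert 434: h=5, bucket 5 empty → new chain.
Final buckets:
0: 99
1: _
2: _
3: 962
4: _
5: 434
6: 575
7: 76
8: 47 -> 187 -> 357 -> 937 -> 297
9: _

5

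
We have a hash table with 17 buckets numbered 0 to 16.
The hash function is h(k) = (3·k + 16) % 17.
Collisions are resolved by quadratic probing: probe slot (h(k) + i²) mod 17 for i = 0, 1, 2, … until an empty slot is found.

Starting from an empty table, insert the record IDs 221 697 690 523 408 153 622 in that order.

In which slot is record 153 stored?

8

Insert 221: h=16, slot 16 empty -> index 16.
Insert 697: h=16, slot 16 occupied -> index 0.
Insert 690: h=12, slot 12 empty -> index 12.
Insert 523: h=4, slot 4 empty -> index 4.
Insert 408: h=16, slots 16,0 occupied -> index 3.
Insert 153: h=16, slots 16,0,3 occupied -> index 8.
Insert 622: h=12, slot 12 occupied -> index 13.
Table: [697, ., ., 408, 523, ., ., ., 153, ., ., ., 690, 622, ., ., 221]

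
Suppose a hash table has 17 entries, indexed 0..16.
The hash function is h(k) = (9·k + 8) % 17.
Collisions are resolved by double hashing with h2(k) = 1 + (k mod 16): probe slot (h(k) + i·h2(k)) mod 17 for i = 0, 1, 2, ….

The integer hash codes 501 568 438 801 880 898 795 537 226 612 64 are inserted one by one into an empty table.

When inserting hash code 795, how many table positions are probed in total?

2

501: h=12 -> slot 12
568: h=3 -> slot 3
438: h=6 -> slot 6
801: h=9 -> slot 9
880: h=6, h2=1, probe 6,7 -> slot 7
898: h=15 -> slot 15
795: h=6, h2=12, probe 6,1 -> slot 1
537: h=13 -> slot 13
226: h=2 -> slot 2
612: h=8 -> slot 8
64: h=6, h2=1, probe 6,7,8,9,10 -> slot 10
Table: [., 795, 226, 568, ., ., 438, 880, 612, 801, 64, ., 501, 537, ., 898, .]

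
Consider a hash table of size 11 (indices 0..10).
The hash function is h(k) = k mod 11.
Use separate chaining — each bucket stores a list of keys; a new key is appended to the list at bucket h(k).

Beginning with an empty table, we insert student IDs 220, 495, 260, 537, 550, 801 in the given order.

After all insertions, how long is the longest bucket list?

220 → bucket 0
495 → bucket 0 (collision)
260 → bucket 7
537 → bucket 9
550 → bucket 0 (collision)
801 → bucket 9 (collision)
Final buckets:
0: 220 -> 495 -> 550
1: -
2: -
3: -
4: -
5: -
6: -
7: 260
8: -
9: 537 -> 801
10: -

3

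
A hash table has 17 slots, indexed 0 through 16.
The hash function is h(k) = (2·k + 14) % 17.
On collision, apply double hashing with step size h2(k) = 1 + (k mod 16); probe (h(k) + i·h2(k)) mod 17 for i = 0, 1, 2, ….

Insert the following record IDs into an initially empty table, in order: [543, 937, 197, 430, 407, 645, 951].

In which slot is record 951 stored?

Insert 543: h=12, slot 12 empty -> index 12.
Insert 937: h=1, slot 1 empty -> index 1.
Insert 197: h=0, slot 0 empty -> index 0.
Insert 430: h=7, slot 7 empty -> index 7.
Insert 407: h=12, h2=8, slot 12 occupied -> index 3.
Insert 645: h=12, h2=6, slots 12,1,7 occupied -> index 13.
Insert 951: h=12, h2=8, slots 12,3 occupied -> index 11.
Table: [197, 937, ., 407, ., ., ., 430, ., ., ., 951, 543, 645, ., ., .]

11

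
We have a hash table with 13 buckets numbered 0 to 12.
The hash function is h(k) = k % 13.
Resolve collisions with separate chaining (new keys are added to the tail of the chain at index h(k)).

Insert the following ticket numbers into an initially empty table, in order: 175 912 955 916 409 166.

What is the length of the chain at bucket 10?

Insert 175: h=6, bucket 6 empty → new chain.
Insert 912: h=2, bucket 2 empty → new chain.
Insert 955: h=6, bucket 6 nonempty → append to chain.
Insert 916: h=6, bucket 6 nonempty → append to chain.
Insert 409: h=6, bucket 6 nonempty → append to chain.
Insert 166: h=10, bucket 10 empty → new chain.
Final buckets:
0: -
1: -
2: 912
3: -
4: -
5: -
6: 175 -> 955 -> 916 -> 409
7: -
8: -
9: -
10: 166
11: -
12: -

1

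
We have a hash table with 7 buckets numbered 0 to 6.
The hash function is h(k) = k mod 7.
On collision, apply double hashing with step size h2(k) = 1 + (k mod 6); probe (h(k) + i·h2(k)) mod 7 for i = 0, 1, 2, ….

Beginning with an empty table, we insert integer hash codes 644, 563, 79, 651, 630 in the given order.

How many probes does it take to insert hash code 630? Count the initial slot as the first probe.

2

Insert 644: h=0, slot 0 empty => index 0.
Insert 563: h=3, slot 3 empty => index 3.
Insert 79: h=2, slot 2 empty => index 2.
Insert 651: h=0, h2=4, slot 0 occupied => index 4.
Insert 630: h=0, h2=1, slot 0 occupied => index 1.
Table: [644, 630, 79, 563, 651, ., .]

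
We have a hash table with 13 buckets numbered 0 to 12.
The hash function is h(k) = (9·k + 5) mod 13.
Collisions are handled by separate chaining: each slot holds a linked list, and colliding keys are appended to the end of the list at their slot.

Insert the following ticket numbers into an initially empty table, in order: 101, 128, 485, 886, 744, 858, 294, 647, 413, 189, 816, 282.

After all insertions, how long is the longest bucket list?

101 → bucket 4
128 → bucket 0
485 → bucket 2
886 → bucket 10
744 → bucket 6
858 → bucket 5
294 → bucket 12
647 → bucket 4 (collision)
413 → bucket 4 (collision)
189 → bucket 3
816 → bucket 4 (collision)
282 → bucket 8
Final buckets:
0: 128
1: .
2: 485
3: 189
4: 101 -> 647 -> 413 -> 816
5: 858
6: 744
7: .
8: 282
9: .
10: 886
11: .
12: 294

4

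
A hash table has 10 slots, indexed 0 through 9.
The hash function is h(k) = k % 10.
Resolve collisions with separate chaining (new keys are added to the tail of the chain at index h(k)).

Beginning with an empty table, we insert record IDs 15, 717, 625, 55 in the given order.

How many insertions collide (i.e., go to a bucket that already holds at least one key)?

2

Insert 15: h=5, bucket 5 empty → new chain.
Insert 717: h=7, bucket 7 empty → new chain.
Insert 625: h=5, bucket 5 nonempty → append to chain.
Insert 55: h=5, bucket 5 nonempty → append to chain.
Final buckets:
0: -
1: -
2: -
3: -
4: -
5: 15 -> 625 -> 55
6: -
7: 717
8: -
9: -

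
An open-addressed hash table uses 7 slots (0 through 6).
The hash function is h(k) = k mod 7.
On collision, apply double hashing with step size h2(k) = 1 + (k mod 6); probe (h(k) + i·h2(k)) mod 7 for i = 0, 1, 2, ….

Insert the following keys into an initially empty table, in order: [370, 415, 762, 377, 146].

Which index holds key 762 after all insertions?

370 hashes to 6; slot 6 is free => place at 6.
415 hashes to 2; slot 2 is free => place at 2.
762 hashes to 6, h2=1; 6 taken => place at 0.
377 hashes to 6, h2=6; 6 taken => place at 5.
146 hashes to 6, h2=3; 6,2,5 taken => place at 1.
Table: [762, 146, 415, ∅, ∅, 377, 370]

0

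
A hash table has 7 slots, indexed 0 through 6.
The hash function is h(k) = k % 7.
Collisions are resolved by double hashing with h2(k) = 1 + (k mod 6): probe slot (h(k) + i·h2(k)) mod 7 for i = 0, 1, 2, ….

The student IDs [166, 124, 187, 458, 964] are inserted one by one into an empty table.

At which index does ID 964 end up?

166: h=5 => slot 5
124: h=5, h2=5, probe 5,3 => slot 3
187: h=5, h2=2, probe 5,0 => slot 0
458: h=3, h2=3, probe 3,6 => slot 6
964: h=5, h2=5, probe 5,3,1 => slot 1
Table: [187, 964, -, 124, -, 166, 458]

1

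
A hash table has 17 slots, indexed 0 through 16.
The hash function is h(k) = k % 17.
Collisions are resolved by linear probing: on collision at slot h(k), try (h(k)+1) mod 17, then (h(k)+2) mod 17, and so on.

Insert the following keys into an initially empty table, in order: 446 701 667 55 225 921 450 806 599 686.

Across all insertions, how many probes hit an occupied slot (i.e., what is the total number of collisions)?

27

Insert 446: h=4, slot 4 empty → index 4.
Insert 701: h=4, slot 4 occupied → index 5.
Insert 667: h=4, slots 4,5 occupied → index 6.
Insert 55: h=4, slots 4,5,6 occupied → index 7.
Insert 225: h=4, slots 4,5,6,7 occupied → index 8.
Insert 921: h=3, slot 3 empty → index 3.
Insert 450: h=8, slot 8 occupied → index 9.
Insert 806: h=7, slots 7,8,9 occupied → index 10.
Insert 599: h=4, slots 4,5,6,7,8,9,10 occupied → index 11.
Insert 686: h=6, slots 6,7,8,9,10,11 occupied → index 12.
Table: [-, -, -, 921, 446, 701, 667, 55, 225, 450, 806, 599, 686, -, -, -, -]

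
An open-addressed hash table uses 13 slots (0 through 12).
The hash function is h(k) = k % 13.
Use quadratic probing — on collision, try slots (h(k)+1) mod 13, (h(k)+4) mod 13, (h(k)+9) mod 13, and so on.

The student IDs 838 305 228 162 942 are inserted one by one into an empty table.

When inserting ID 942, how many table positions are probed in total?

4

838: h=6 -> slot 6
305: h=6, probe 6,7 -> slot 7
228: h=7, probe 7,8 -> slot 8
162: h=6, probe 6,7,10 -> slot 10
942: h=6, probe 6,7,10,2 -> slot 2
Table: [_, _, 942, _, _, _, 838, 305, 228, _, 162, _, _]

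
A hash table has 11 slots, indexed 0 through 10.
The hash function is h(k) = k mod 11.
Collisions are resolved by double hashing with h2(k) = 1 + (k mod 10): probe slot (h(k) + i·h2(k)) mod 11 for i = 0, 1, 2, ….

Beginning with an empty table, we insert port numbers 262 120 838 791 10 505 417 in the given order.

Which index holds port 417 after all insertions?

7

262 hashes to 9; slot 9 is free -> place at 9.
120 hashes to 10; slot 10 is free -> place at 10.
838 hashes to 2; slot 2 is free -> place at 2.
791 hashes to 10, h2=2; 10 taken -> place at 1.
10 hashes to 10, h2=1; 10 taken -> place at 0.
505 hashes to 10, h2=6; 10 taken -> place at 5.
417 hashes to 10, h2=8; 10 taken -> place at 7.
Table: [10, 791, 838, ., ., 505, ., 417, ., 262, 120]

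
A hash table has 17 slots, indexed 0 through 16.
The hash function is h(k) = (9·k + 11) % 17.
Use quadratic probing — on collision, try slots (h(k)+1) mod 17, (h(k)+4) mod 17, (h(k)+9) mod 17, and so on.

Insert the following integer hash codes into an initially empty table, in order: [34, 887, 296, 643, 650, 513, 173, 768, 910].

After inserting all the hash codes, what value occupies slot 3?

768

34 hashes to 11; slot 11 is free => place at 11.
887 hashes to 4; slot 4 is free => place at 4.
296 hashes to 6; slot 6 is free => place at 6.
643 hashes to 1; slot 1 is free => place at 1.
650 hashes to 13; slot 13 is free => place at 13.
513 hashes to 4; 4 taken => place at 5.
173 hashes to 4; 4,5 taken => place at 8.
768 hashes to 4; 4,5,8,13 taken => place at 3.
910 hashes to 7; slot 7 is free => place at 7.
Table: [_, 643, _, 768, 887, 513, 296, 910, 173, _, _, 34, _, 650, _, _, _]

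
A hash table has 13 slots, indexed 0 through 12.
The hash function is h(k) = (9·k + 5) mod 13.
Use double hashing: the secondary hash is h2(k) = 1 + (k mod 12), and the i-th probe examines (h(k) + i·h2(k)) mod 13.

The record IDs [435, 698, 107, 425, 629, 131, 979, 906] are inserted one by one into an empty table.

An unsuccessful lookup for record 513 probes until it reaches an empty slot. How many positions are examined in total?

Insert 435: h=7, slot 7 empty → index 7.
Insert 698: h=8, slot 8 empty → index 8.
Insert 107: h=6, slot 6 empty → index 6.
Insert 425: h=8, h2=6, slot 8 occupied → index 1.
Insert 629: h=11, slot 11 empty → index 11.
Insert 131: h=1, h2=12, slot 1 occupied → index 0.
Insert 979: h=2, slot 2 empty → index 2.
Insert 906: h=8, h2=7, slots 8,2 occupied → index 9.
Table: [131, 425, 979, -, -, -, 107, 435, 698, 906, -, 629, -]
Lookup 513: h=7, h2=10, probe 7,4 → slot 4 empty, not found.

2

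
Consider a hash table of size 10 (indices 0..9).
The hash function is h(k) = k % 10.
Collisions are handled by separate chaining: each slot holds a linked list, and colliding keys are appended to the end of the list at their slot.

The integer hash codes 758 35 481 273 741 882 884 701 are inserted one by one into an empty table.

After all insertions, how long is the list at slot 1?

758 -> bucket 8
35 -> bucket 5
481 -> bucket 1
273 -> bucket 3
741 -> bucket 1 (collision)
882 -> bucket 2
884 -> bucket 4
701 -> bucket 1 (collision)
Final buckets:
0: ∅
1: 481 -> 741 -> 701
2: 882
3: 273
4: 884
5: 35
6: ∅
7: ∅
8: 758
9: ∅

3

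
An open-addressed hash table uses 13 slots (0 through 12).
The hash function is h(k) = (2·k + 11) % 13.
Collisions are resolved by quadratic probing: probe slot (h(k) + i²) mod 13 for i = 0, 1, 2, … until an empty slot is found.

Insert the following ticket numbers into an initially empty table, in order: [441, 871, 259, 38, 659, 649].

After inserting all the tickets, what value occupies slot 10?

259

441 hashes to 9; slot 9 is free → place at 9.
871 hashes to 11; slot 11 is free → place at 11.
259 hashes to 9; 9 taken → place at 10.
38 hashes to 9; 9,10 taken → place at 0.
659 hashes to 3; slot 3 is free → place at 3.
649 hashes to 9; 9,10,0 taken → place at 5.
Table: [38, _, _, 659, _, 649, _, _, _, 441, 259, 871, _]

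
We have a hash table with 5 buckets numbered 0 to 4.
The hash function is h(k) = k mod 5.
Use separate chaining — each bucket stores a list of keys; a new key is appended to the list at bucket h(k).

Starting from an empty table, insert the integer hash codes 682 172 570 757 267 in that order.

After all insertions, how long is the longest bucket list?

Insert 682: h=2, bucket 2 empty -> new chain.
Insert 172: h=2, bucket 2 nonempty -> append to chain.
Insert 570: h=0, bucket 0 empty -> new chain.
Insert 757: h=2, bucket 2 nonempty -> append to chain.
Insert 267: h=2, bucket 2 nonempty -> append to chain.
Final buckets:
0: 570
1: —
2: 682 -> 172 -> 757 -> 267
3: —
4: —

4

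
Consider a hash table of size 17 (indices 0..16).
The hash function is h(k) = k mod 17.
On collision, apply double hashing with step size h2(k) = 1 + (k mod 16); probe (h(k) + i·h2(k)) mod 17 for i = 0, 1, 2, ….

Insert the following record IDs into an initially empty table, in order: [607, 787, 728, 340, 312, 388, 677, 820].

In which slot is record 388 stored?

607 hashes to 12; slot 12 is free -> place at 12.
787 hashes to 5; slot 5 is free -> place at 5.
728 hashes to 14; slot 14 is free -> place at 14.
340 hashes to 0; slot 0 is free -> place at 0.
312 hashes to 6; slot 6 is free -> place at 6.
388 hashes to 14, h2=5; 14 taken -> place at 2.
677 hashes to 14, h2=6; 14 taken -> place at 3.
820 hashes to 4; slot 4 is free -> place at 4.
Table: [340, ∅, 388, 677, 820, 787, 312, ∅, ∅, ∅, ∅, ∅, 607, ∅, 728, ∅, ∅]

2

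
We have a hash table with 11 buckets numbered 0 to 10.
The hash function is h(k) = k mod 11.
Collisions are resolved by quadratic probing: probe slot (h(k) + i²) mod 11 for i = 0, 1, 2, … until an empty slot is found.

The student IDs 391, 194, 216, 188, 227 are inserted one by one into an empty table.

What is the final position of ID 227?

391: h=6 => slot 6
194: h=7 => slot 7
216: h=7, probe 7,8 => slot 8
188: h=1 => slot 1
227: h=7, probe 7,8,0 => slot 0
Table: [227, 188, ∅, ∅, ∅, ∅, 391, 194, 216, ∅, ∅]

0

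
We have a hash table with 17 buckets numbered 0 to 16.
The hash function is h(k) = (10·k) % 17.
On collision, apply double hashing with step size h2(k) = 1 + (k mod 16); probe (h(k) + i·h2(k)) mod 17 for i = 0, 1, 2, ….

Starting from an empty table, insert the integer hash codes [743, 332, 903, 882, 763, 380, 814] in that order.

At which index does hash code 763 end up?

743: h=1 -> slot 1
332: h=5 -> slot 5
903: h=3 -> slot 3
882: h=14 -> slot 14
763: h=14, h2=12, probe 14,9 -> slot 9
380: h=9, h2=13, probe 9,5,1,14,10 -> slot 10
814: h=14, h2=15, probe 14,12 -> slot 12
Table: [∅, 743, ∅, 903, ∅, 332, ∅, ∅, ∅, 763, 380, ∅, 814, ∅, 882, ∅, ∅]

9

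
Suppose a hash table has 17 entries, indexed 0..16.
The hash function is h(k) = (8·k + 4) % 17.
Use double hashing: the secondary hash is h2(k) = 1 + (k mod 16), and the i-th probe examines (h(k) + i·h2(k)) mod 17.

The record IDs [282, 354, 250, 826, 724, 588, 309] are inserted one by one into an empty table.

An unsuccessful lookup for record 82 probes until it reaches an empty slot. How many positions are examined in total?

282 hashes to 16; slot 16 is free => place at 16.
354 hashes to 14; slot 14 is free => place at 14.
250 hashes to 15; slot 15 is free => place at 15.
826 hashes to 16, h2=11; 16 taken => place at 10.
724 hashes to 16, h2=5; 16 taken => place at 4.
588 hashes to 16, h2=13; 16 taken => place at 12.
309 hashes to 11; slot 11 is free => place at 11.
Table: [_, _, _, _, 724, _, _, _, _, _, 826, 309, 588, _, 354, 250, 282]
Lookup 82: h=14, h2=3, probe 14,0 → slot 0 empty, not found.

2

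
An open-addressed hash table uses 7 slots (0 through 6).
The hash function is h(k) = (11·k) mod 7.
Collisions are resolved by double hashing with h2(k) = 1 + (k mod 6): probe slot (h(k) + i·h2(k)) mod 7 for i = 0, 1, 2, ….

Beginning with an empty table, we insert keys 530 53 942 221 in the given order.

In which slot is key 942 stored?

3

530: h=6 -> slot 6
53: h=2 -> slot 2
942: h=2, h2=1, probe 2,3 -> slot 3
221: h=2, h2=6, probe 2,1 -> slot 1
Table: [—, 221, 53, 942, —, —, 530]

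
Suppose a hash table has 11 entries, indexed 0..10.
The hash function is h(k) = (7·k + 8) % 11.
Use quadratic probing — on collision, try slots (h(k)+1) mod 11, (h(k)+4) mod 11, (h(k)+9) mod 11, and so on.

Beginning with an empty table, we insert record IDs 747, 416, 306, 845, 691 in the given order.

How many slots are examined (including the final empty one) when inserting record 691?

Insert 747: h=1, slot 1 empty → index 1.
Insert 416: h=5, slot 5 empty → index 5.
Insert 306: h=5, slot 5 occupied → index 6.
Insert 845: h=5, slots 5,6 occupied → index 9.
Insert 691: h=5, slots 5,6,9 occupied → index 3.
Table: [_, 747, _, 691, _, 416, 306, _, _, 845, _]

4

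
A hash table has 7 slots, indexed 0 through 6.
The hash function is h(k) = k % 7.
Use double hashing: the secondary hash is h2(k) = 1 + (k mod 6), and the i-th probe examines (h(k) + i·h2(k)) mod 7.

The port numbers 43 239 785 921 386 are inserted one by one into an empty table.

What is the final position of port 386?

3

43 hashes to 1; slot 1 is free => place at 1.
239 hashes to 1, h2=6; 1 taken => place at 0.
785 hashes to 1, h2=6; 1,0 taken => place at 6.
921 hashes to 4; slot 4 is free => place at 4.
386 hashes to 1, h2=3; 1,4,0 taken => place at 3.
Table: [239, 43, —, 386, 921, —, 785]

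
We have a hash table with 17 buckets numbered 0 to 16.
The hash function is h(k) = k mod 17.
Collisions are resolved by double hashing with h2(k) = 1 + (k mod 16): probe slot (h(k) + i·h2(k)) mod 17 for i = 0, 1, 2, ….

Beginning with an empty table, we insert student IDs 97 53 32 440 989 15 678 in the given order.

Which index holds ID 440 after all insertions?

Insert 97: h=12, slot 12 empty -> index 12.
Insert 53: h=2, slot 2 empty -> index 2.
Insert 32: h=15, slot 15 empty -> index 15.
Insert 440: h=15, h2=9, slot 15 occupied -> index 7.
Insert 989: h=3, slot 3 empty -> index 3.
Insert 15: h=15, h2=16, slot 15 occupied -> index 14.
Insert 678: h=15, h2=7, slot 15 occupied -> index 5.
Table: [∅, ∅, 53, 989, ∅, 678, ∅, 440, ∅, ∅, ∅, ∅, 97, ∅, 15, 32, ∅]

7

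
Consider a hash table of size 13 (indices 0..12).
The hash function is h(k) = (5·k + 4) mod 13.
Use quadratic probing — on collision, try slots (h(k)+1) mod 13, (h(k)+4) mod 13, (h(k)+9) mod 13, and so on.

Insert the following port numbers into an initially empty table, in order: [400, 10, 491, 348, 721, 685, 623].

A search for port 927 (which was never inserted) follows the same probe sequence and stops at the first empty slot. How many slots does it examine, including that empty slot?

4

400: h=2 → slot 2
10: h=2, probe 2,3 → slot 3
491: h=2, probe 2,3,6 → slot 6
348: h=2, probe 2,3,6,11 → slot 11
721: h=8 → slot 8
685: h=10 → slot 10
623: h=12 → slot 12
Table: [_, _, 400, 10, _, _, 491, _, 721, _, 685, 348, 623]
Lookup 927: h=11, probe 11,12,2,7 → slot 7 empty, not found.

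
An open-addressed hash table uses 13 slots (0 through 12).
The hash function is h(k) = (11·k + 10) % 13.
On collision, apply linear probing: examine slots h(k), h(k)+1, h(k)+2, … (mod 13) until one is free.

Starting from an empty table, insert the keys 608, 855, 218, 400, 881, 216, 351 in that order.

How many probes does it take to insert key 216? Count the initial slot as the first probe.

2

608: h=3 -> slot 3
855: h=3, probe 3,4 -> slot 4
218: h=3, probe 3,4,5 -> slot 5
400: h=3, probe 3,4,5,6 -> slot 6
881: h=3, probe 3,4,5,6,7 -> slot 7
216: h=7, probe 7,8 -> slot 8
351: h=10 -> slot 10
Table: [., ., ., 608, 855, 218, 400, 881, 216, ., 351, ., .]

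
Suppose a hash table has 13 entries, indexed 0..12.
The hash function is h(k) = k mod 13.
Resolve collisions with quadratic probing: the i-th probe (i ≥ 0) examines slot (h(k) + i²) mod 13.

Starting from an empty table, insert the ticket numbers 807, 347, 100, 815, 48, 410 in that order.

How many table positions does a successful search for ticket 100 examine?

2

807 hashes to 1; slot 1 is free => place at 1.
347 hashes to 9; slot 9 is free => place at 9.
100 hashes to 9; 9 taken => place at 10.
815 hashes to 9; 9,10 taken => place at 0.
48 hashes to 9; 9,10,0 taken => place at 5.
410 hashes to 7; slot 7 is free => place at 7.
Table: [815, 807, —, —, —, 48, —, 410, —, 347, 100, —, —]
Lookup 100: h=9, probe 9,10 → found at 10.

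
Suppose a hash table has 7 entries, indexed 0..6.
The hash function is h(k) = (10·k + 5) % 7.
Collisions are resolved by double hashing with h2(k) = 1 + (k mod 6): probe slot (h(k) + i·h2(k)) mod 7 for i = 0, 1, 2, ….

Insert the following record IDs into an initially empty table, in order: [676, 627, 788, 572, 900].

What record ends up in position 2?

572

676 hashes to 3; slot 3 is free => place at 3.
627 hashes to 3, h2=4; 3 taken => place at 0.
788 hashes to 3, h2=3; 3 taken => place at 6.
572 hashes to 6, h2=3; 6 taken => place at 2.
900 hashes to 3, h2=1; 3 taken => place at 4.
Table: [627, ., 572, 676, 900, ., 788]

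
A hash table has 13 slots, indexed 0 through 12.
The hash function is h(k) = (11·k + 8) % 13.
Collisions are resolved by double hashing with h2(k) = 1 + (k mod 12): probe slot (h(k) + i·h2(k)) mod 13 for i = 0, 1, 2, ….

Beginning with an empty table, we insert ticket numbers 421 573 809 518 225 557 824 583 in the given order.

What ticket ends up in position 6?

Insert 421: h=11, slot 11 empty => index 11.
Insert 573: h=6, slot 6 empty => index 6.
Insert 809: h=2, slot 2 empty => index 2.
Insert 518: h=12, slot 12 empty => index 12.
Insert 225: h=0, slot 0 empty => index 0.
Insert 557: h=12, h2=6, slot 12 occupied => index 5.
Insert 824: h=11, h2=9, slot 11 occupied => index 7.
Insert 583: h=12, h2=8, slots 12,7,2 occupied => index 10.
Table: [225, -, 809, -, -, 557, 573, 824, -, -, 583, 421, 518]

573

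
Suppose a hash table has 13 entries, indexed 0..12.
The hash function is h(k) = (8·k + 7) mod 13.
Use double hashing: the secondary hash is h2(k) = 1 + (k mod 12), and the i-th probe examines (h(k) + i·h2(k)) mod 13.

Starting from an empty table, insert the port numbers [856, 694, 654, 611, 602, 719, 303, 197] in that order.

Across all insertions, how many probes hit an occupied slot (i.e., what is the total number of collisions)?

8

856: h=4 → slot 4
694: h=8 → slot 8
654: h=0 → slot 0
611: h=7 → slot 7
602: h=0, h2=3, probe 0,3 → slot 3
719: h=0, h2=12, probe 0,12 → slot 12
303: h=0, h2=4, probe 0,4,8,12,3,7,11 → slot 11
197: h=10 → slot 10
Table: [654, ∅, ∅, 602, 856, ∅, ∅, 611, 694, ∅, 197, 303, 719]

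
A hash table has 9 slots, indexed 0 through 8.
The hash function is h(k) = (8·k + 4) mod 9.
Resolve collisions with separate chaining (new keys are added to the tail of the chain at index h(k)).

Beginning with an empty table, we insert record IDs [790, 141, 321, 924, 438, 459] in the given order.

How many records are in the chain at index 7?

4

790 -> bucket 6
141 -> bucket 7
321 -> bucket 7 (collision)
924 -> bucket 7 (collision)
438 -> bucket 7 (collision)
459 -> bucket 4
Final buckets:
0: .
1: .
2: .
3: .
4: 459
5: .
6: 790
7: 141 -> 321 -> 924 -> 438
8: .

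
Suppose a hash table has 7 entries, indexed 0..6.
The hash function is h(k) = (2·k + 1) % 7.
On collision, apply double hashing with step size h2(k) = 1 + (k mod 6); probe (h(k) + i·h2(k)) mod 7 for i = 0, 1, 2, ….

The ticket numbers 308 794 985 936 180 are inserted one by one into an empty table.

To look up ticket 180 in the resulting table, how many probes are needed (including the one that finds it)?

308 hashes to 1; slot 1 is free → place at 1.
794 hashes to 0; slot 0 is free → place at 0.
985 hashes to 4; slot 4 is free → place at 4.
936 hashes to 4, h2=1; 4 taken → place at 5.
180 hashes to 4, h2=1; 4,5 taken → place at 6.
Table: [794, 308, ∅, ∅, 985, 936, 180]
Lookup 180: h=4, h2=1, probe 4,5,6 → found at 6.

3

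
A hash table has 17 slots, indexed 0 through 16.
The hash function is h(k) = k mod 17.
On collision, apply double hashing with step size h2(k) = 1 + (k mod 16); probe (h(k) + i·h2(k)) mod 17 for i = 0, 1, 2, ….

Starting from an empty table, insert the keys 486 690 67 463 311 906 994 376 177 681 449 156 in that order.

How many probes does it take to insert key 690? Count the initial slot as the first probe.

2

486: h=10 => slot 10
690: h=10, h2=3, probe 10,13 => slot 13
67: h=16 => slot 16
463: h=4 => slot 4
311: h=5 => slot 5
906: h=5, h2=11, probe 5,16,10,4,15 => slot 15
994: h=8 => slot 8
376: h=2 => slot 2
177: h=7 => slot 7
681: h=1 => slot 1
449: h=7, h2=2, probe 7,9 => slot 9
156: h=3 => slot 3
Table: [-, 681, 376, 156, 463, 311, -, 177, 994, 449, 486, -, -, 690, -, 906, 67]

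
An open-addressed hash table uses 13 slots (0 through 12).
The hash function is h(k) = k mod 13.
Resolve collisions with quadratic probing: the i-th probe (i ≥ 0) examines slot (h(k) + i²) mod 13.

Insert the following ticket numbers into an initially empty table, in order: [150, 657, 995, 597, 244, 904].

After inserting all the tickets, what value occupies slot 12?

597

150: h=7 → slot 7
657: h=7, probe 7,8 → slot 8
995: h=7, probe 7,8,11 → slot 11
597: h=12 → slot 12
244: h=10 → slot 10
904: h=7, probe 7,8,11,3 → slot 3
Table: [., ., ., 904, ., ., ., 150, 657, ., 244, 995, 597]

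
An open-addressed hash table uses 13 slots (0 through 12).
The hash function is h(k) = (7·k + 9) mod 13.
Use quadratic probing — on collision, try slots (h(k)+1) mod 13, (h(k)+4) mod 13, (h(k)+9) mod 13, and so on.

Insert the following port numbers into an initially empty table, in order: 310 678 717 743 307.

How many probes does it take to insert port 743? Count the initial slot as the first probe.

3

Insert 310: h=8, slot 8 empty => index 8.
Insert 678: h=10, slot 10 empty => index 10.
Insert 717: h=10, slot 10 occupied => index 11.
Insert 743: h=10, slots 10,11 occupied => index 1.
Insert 307: h=0, slot 0 empty => index 0.
Table: [307, 743, -, -, -, -, -, -, 310, -, 678, 717, -]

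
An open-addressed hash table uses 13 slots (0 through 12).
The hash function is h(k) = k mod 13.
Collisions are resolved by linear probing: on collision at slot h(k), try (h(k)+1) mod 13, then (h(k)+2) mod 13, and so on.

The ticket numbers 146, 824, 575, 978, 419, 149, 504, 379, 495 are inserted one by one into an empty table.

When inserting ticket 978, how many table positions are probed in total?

146: h=3 → slot 3
824: h=5 → slot 5
575: h=3, probe 3,4 → slot 4
978: h=3, probe 3,4,5,6 → slot 6
419: h=3, probe 3,4,5,6,7 → slot 7
149: h=6, probe 6,7,8 → slot 8
504: h=10 → slot 10
379: h=2 → slot 2
495: h=1 → slot 1
Table: [—, 495, 379, 146, 575, 824, 978, 419, 149, —, 504, —, —]

4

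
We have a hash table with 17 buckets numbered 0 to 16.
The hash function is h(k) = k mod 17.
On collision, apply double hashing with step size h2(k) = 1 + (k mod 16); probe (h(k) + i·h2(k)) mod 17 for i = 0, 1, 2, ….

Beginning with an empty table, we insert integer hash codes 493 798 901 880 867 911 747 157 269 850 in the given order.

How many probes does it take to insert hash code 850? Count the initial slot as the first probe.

2

493 hashes to 0; slot 0 is free => place at 0.
798 hashes to 16; slot 16 is free => place at 16.
901 hashes to 0, h2=6; 0 taken => place at 6.
880 hashes to 13; slot 13 is free => place at 13.
867 hashes to 0, h2=4; 0 taken => place at 4.
911 hashes to 10; slot 10 is free => place at 10.
747 hashes to 16, h2=12; 16 taken => place at 11.
157 hashes to 4, h2=14; 4 taken => place at 1.
269 hashes to 14; slot 14 is free => place at 14.
850 hashes to 0, h2=3; 0 taken => place at 3.
Table: [493, 157, ., 850, 867, ., 901, ., ., ., 911, 747, ., 880, 269, ., 798]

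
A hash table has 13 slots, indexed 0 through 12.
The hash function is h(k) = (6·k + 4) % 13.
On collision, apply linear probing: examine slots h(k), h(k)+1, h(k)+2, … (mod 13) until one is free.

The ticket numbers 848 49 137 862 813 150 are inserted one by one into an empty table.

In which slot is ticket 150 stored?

Insert 848: h=9, slot 9 empty → index 9.
Insert 49: h=12, slot 12 empty → index 12.
Insert 137: h=7, slot 7 empty → index 7.
Insert 862: h=2, slot 2 empty → index 2.
Insert 813: h=7, slot 7 occupied → index 8.
Insert 150: h=7, slots 7,8,9 occupied → index 10.
Table: [∅, ∅, 862, ∅, ∅, ∅, ∅, 137, 813, 848, 150, ∅, 49]

10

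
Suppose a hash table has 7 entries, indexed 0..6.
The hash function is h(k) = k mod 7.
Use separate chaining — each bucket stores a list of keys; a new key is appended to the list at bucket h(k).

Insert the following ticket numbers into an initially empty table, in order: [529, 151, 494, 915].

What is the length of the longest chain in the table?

3

529 -> bucket 4
151 -> bucket 4 (collision)
494 -> bucket 4 (collision)
915 -> bucket 5
Final buckets:
0: .
1: .
2: .
3: .
4: 529 -> 151 -> 494
5: 915
6: .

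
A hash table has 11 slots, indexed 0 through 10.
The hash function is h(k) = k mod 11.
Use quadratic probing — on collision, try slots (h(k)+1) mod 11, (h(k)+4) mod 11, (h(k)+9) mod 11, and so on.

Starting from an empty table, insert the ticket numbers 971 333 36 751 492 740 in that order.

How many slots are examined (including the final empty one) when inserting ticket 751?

971: h=3 -> slot 3
333: h=3, probe 3,4 -> slot 4
36: h=3, probe 3,4,7 -> slot 7
751: h=3, probe 3,4,7,1 -> slot 1
492: h=8 -> slot 8
740: h=3, probe 3,4,7,1,8,6 -> slot 6
Table: [-, 751, -, 971, 333, -, 740, 36, 492, -, -]

4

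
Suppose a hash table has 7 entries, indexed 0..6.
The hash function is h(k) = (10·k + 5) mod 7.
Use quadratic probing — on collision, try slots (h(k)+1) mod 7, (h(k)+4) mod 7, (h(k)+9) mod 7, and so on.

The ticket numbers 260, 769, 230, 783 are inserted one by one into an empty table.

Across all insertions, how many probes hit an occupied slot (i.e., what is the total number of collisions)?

260 hashes to 1; slot 1 is free => place at 1.
769 hashes to 2; slot 2 is free => place at 2.
230 hashes to 2; 2 taken => place at 3.
783 hashes to 2; 2,3 taken => place at 6.
Table: [-, 260, 769, 230, -, -, 783]

3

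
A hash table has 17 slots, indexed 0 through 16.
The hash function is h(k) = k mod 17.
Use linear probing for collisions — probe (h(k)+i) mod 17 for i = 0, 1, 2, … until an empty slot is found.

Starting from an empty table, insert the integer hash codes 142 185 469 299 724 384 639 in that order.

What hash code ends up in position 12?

Insert 142: h=6, slot 6 empty -> index 6.
Insert 185: h=15, slot 15 empty -> index 15.
Insert 469: h=10, slot 10 empty -> index 10.
Insert 299: h=10, slot 10 occupied -> index 11.
Insert 724: h=10, slots 10,11 occupied -> index 12.
Insert 384: h=10, slots 10,11,12 occupied -> index 13.
Insert 639: h=10, slots 10,11,12,13 occupied -> index 14.
Table: [_, _, _, _, _, _, 142, _, _, _, 469, 299, 724, 384, 639, 185, _]

724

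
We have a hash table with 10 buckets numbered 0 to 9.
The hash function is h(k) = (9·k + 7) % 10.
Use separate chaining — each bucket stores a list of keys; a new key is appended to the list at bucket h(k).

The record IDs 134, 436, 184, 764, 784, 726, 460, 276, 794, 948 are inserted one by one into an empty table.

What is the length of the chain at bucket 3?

5

134 -> bucket 3
436 -> bucket 1
184 -> bucket 3 (collision)
764 -> bucket 3 (collision)
784 -> bucket 3 (collision)
726 -> bucket 1 (collision)
460 -> bucket 7
276 -> bucket 1 (collision)
794 -> bucket 3 (collision)
948 -> bucket 9
Final buckets:
0: ∅
1: 436 -> 726 -> 276
2: ∅
3: 134 -> 184 -> 764 -> 784 -> 794
4: ∅
5: ∅
6: ∅
7: 460
8: ∅
9: 948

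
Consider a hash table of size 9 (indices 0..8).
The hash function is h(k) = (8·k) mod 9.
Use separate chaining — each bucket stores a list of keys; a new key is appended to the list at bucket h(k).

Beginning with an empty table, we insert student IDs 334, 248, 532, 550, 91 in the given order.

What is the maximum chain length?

4

Insert 334: h=8, bucket 8 empty → new chain.
Insert 248: h=4, bucket 4 empty → new chain.
Insert 532: h=8, bucket 8 nonempty → append to chain.
Insert 550: h=8, bucket 8 nonempty → append to chain.
Insert 91: h=8, bucket 8 nonempty → append to chain.
Final buckets:
0: ∅
1: ∅
2: ∅
3: ∅
4: 248
5: ∅
6: ∅
7: ∅
8: 334 -> 532 -> 550 -> 91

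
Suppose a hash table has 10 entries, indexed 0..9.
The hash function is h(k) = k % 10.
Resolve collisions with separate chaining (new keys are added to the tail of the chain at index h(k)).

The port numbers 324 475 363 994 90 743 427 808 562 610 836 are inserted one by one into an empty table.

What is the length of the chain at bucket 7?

324 → bucket 4
475 → bucket 5
363 → bucket 3
994 → bucket 4 (collision)
90 → bucket 0
743 → bucket 3 (collision)
427 → bucket 7
808 → bucket 8
562 → bucket 2
610 → bucket 0 (collision)
836 → bucket 6
Final buckets:
0: 90 -> 610
1: _
2: 562
3: 363 -> 743
4: 324 -> 994
5: 475
6: 836
7: 427
8: 808
9: _

1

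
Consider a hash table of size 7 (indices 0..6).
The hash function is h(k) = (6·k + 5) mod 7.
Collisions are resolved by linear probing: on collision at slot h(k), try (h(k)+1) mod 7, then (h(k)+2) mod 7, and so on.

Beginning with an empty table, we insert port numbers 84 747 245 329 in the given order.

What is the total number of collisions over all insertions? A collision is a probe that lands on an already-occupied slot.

4

84: h=5 -> slot 5
747: h=0 -> slot 0
245: h=5, probe 5,6 -> slot 6
329: h=5, probe 5,6,0,1 -> slot 1
Table: [747, 329, —, —, —, 84, 245]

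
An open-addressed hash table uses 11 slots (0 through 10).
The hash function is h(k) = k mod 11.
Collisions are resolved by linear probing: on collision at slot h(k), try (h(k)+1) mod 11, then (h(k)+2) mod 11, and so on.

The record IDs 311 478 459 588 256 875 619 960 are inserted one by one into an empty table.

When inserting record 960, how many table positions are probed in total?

311: h=3 -> slot 3
478: h=5 -> slot 5
459: h=8 -> slot 8
588: h=5, probe 5,6 -> slot 6
256: h=3, probe 3,4 -> slot 4
875: h=6, probe 6,7 -> slot 7
619: h=3, probe 3,4,5,6,7,8,9 -> slot 9
960: h=3, probe 3,4,5,6,7,8,9,10 -> slot 10
Table: [., ., ., 311, 256, 478, 588, 875, 459, 619, 960]

8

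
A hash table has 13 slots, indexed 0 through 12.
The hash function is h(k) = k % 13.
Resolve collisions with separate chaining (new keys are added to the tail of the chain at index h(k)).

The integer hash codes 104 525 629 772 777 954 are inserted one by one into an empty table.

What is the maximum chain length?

4

104 -> bucket 0
525 -> bucket 5
629 -> bucket 5 (collision)
772 -> bucket 5 (collision)
777 -> bucket 10
954 -> bucket 5 (collision)
Final buckets:
0: 104
1: .
2: .
3: .
4: .
5: 525 -> 629 -> 772 -> 954
6: .
7: .
8: .
9: .
10: 777
11: .
12: .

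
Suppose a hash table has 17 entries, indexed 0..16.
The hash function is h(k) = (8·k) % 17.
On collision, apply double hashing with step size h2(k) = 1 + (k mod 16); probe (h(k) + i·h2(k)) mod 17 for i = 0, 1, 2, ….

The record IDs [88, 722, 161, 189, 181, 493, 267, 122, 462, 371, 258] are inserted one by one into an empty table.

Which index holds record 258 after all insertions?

2

88 hashes to 7; slot 7 is free -> place at 7.
722 hashes to 13; slot 13 is free -> place at 13.
161 hashes to 13, h2=2; 13 taken -> place at 15.
189 hashes to 16; slot 16 is free -> place at 16.
181 hashes to 3; slot 3 is free -> place at 3.
493 hashes to 0; slot 0 is free -> place at 0.
267 hashes to 11; slot 11 is free -> place at 11.
122 hashes to 7, h2=11; 7 taken -> place at 1.
462 hashes to 7, h2=15; 7 taken -> place at 5.
371 hashes to 10; slot 10 is free -> place at 10.
258 hashes to 7, h2=3; 7,10,13,16 taken -> place at 2.
Table: [493, 122, 258, 181, —, 462, —, 88, —, —, 371, 267, —, 722, —, 161, 189]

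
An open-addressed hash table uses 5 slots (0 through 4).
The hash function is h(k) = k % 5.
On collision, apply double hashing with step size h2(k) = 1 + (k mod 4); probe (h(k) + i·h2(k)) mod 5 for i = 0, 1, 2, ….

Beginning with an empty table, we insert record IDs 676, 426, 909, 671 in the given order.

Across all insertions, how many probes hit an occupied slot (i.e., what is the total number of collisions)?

676: h=1 -> slot 1
426: h=1, h2=3, probe 1,4 -> slot 4
909: h=4, h2=2, probe 4,1,3 -> slot 3
671: h=1, h2=4, probe 1,0 -> slot 0
Table: [671, 676, —, 909, 426]

4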